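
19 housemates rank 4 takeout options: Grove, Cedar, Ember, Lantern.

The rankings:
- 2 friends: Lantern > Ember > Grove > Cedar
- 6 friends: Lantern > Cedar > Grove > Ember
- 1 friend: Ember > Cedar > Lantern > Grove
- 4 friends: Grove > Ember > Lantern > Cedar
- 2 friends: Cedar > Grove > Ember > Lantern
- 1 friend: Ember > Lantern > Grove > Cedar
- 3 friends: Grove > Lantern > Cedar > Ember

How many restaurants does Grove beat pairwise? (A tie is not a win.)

Grove against each rival (19 friends):
Grove vs Cedar: Grove, 10–9.
Grove vs Ember: Grove, 15–4.
Grove vs Lantern: Lantern wins 10–9.
Grove beats Cedar, Ember; loses to Lantern — 2 pairwise wins.

2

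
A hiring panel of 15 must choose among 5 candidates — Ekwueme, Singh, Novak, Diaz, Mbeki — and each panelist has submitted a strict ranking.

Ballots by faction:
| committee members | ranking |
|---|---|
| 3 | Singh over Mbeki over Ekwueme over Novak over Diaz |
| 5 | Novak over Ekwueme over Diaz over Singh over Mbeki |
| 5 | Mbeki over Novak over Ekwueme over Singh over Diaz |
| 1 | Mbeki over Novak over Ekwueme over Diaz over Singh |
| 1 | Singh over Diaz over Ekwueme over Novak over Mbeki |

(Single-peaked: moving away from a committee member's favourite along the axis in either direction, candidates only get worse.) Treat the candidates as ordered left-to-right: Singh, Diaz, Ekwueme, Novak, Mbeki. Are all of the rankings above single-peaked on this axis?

Axis positions: Singh=1, Diaz=2, Ekwueme=3, Novak=4, Mbeki=5.
Faction 1: ranking walks positions 1-5-3-4-2; Mbeki is ranked above Diaz even though Diaz lies between Mbeki and the peak Singh on the axis — preferences dip and rise again. Not single-peaked.
Faction 2 (peak Novak at position 4): ranking walks positions 4-3-2-1-5, expanding outward from the peak — single-peaked.
Faction 3: ranking walks positions 5-4-3-1-2; Singh is ranked above Diaz even though Diaz lies between Singh and the peak Mbeki on the axis — preferences dip and rise again. Not single-peaked.
Faction 4 (peak Mbeki at position 5): ranking walks positions 5-4-3-2-1, expanding outward from the peak — single-peaked.
Faction 5 (peak Singh at position 1): ranking walks positions 1-2-3-4-5, expanding outward from the peak — single-peaked.
Faction 1 violates single-peakedness, so the profile is not single-peaked on this axis.

no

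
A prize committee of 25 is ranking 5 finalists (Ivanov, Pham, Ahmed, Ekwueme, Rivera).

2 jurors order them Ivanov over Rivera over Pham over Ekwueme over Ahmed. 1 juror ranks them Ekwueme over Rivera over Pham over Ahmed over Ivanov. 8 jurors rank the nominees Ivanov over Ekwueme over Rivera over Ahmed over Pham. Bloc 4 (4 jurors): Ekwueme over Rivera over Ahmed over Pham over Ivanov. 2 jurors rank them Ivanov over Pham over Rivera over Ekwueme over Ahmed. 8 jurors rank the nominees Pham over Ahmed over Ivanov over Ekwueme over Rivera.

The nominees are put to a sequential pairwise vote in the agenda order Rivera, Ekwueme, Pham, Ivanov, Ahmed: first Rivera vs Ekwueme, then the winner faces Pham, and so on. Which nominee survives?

Round 1: Rivera vs Ekwueme — 4–21, Ekwueme advances.
Round 2: Ekwueme vs Pham — 13–12, Ekwueme advances.
Round 3: Ekwueme vs Ivanov — 5–20, Ivanov advances.
Round 4: Ivanov vs Ahmed — 12–13, Ahmed advances.
The agenda winner is Ahmed.

Ahmed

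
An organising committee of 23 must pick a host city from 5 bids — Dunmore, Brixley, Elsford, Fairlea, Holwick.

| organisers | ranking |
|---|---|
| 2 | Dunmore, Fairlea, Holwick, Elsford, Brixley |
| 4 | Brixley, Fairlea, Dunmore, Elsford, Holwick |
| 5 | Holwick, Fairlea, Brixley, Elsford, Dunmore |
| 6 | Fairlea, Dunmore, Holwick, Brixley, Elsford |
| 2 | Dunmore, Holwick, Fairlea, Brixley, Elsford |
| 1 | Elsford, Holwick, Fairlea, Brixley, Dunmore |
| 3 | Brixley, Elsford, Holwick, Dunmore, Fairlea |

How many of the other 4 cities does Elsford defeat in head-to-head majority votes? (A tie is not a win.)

Elsford against each rival (23 organisers):
Elsford vs Dunmore: Elsford preferred on 5+1+3 = 9 ballots; Dunmore wins 14–9.
Elsford vs Brixley: Brixley wins 20–3.
Elsford vs Fairlea: Fairlea, 19–4.
Elsford–Holwick: Holwick 15–8.
Elsford beats no one; loses to Dunmore, Brixley, Fairlea, Holwick — 0 pairwise wins.

0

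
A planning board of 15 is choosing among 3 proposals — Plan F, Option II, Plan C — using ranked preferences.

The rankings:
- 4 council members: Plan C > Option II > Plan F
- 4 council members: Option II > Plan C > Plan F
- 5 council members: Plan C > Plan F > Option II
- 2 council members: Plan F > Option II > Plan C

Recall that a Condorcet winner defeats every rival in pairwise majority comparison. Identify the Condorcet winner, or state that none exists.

Plan C

Pairwise majorities:
Plan F vs Option II: Plan F is ranked higher on 5+2 = 7 ballots, Option II on 8. Option II wins 8–7.
Plan F vs Plan C: 2 for Plan F, 13 for Plan C — Plan C by 13–2.
Option II vs Plan C: 4+2 = 6 for Option II, 9 for Plan C — Plan C by 9–6.
Plan C defeats every rival head-to-head and is the Condorcet winner.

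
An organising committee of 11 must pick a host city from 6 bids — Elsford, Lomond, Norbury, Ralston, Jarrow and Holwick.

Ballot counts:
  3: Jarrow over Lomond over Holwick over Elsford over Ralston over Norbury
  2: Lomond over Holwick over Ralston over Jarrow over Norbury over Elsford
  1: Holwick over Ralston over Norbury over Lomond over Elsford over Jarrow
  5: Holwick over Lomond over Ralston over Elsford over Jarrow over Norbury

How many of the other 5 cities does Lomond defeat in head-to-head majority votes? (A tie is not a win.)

Lomond against each rival (11 organisers):
Lomond vs Elsford: Lomond wins 11–0.
Lomond vs Norbury: 3+2+5 = 10 for Lomond, 1 for Norbury — Lomond by 10–1.
Lomond–Ralston: Lomond 10–1.
Lomond vs Jarrow: Lomond, 8–3.
Lomond vs Holwick: 5 to 6, Holwick.
Lomond beats Elsford, Norbury, Ralston, Jarrow; loses to Holwick — 4 pairwise wins.

4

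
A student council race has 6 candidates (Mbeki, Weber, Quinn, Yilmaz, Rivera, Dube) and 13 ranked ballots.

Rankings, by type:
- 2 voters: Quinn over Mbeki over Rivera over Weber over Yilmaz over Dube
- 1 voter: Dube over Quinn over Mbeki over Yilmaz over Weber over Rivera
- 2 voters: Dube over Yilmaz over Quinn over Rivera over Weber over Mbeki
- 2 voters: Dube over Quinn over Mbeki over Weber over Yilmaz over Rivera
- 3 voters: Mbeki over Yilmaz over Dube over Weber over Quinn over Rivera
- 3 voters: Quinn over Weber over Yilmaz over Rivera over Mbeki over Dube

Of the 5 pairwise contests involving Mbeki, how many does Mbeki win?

Mbeki against each rival (13 voters):
Mbeki vs Weber: Mbeki, 8–5.
Mbeki vs Quinn: Quinn, 10–3.
Mbeki vs Yilmaz: Mbeki is ranked higher on 2+1+2+3 = 8 ballots, Yilmaz on 5. Mbeki wins 8–5.
Mbeki vs Rivera: Mbeki wins 8–5.
Mbeki vs Dube: 8 to 5, Mbeki.
Mbeki beats Weber, Yilmaz, Rivera, Dube; loses to Quinn — 4 pairwise wins.

4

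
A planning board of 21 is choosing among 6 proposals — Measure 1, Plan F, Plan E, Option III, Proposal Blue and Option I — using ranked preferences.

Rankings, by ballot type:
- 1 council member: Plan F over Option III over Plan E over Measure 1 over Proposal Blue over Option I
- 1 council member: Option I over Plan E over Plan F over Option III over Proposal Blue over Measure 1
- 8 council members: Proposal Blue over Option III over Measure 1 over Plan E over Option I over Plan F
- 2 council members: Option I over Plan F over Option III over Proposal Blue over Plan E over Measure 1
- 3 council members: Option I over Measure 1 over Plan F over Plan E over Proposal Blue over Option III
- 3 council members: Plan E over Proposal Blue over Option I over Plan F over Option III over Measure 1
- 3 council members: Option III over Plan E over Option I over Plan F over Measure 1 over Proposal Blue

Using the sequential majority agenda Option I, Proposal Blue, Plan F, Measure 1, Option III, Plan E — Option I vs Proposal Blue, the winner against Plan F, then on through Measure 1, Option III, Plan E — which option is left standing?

Plan E

Round 1: Option I vs Proposal Blue — 9–12, Proposal Blue advances.
Round 2: Proposal Blue vs Plan F — 11–10, Proposal Blue advances.
Round 3: Proposal Blue vs Measure 1 — 14–7, Proposal Blue advances.
Round 4: Proposal Blue vs Option III — 14–7, Proposal Blue advances.
Round 5: Proposal Blue vs Plan E — 10–11, Plan E advances.
Plan E survives the agenda.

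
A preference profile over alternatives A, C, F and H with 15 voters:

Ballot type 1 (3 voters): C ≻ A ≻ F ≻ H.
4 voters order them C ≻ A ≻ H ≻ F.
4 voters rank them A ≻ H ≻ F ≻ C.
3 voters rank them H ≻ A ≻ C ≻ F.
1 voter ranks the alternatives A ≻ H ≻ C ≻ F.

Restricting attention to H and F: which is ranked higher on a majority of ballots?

Ballots ranking H above F: 4 + 4 + 3 + 1 = 12.
Ballots ranking F above H: 15 − 12 = 3.
H wins the head-to-head 12–3.

H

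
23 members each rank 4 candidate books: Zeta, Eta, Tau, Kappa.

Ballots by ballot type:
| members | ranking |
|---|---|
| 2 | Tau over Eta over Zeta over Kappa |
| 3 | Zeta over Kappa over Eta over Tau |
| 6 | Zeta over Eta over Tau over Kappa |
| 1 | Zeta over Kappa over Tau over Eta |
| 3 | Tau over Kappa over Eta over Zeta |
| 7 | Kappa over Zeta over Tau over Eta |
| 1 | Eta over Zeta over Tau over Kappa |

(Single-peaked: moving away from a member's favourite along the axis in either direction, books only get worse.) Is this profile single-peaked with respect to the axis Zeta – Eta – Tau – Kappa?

Axis positions: Zeta=1, Eta=2, Tau=3, Kappa=4.
Ballot type 1 (peak Tau at position 3): ranking walks positions 3-2-1-4, expanding outward from the peak — single-peaked.
Ballot type 2: ranking walks positions 1-4-2-3; Kappa is ranked above Eta even though Eta lies between Kappa and the peak Zeta on the axis — preferences dip and rise again. Not single-peaked.
Ballot type 3 (peak Zeta at position 1): ranking walks positions 1-2-3-4, expanding outward from the peak — single-peaked.
Ballot type 4: ranking walks positions 1-4-3-2; Kappa is ranked above Eta even though Eta lies between Kappa and the peak Zeta on the axis — preferences dip and rise again. Not single-peaked.
Ballot type 5 (peak Tau at position 3): ranking walks positions 3-4-2-1, expanding outward from the peak — single-peaked.
Ballot type 6: ranking walks positions 4-1-3-2; Zeta is ranked above Tau even though Tau lies between Zeta and the peak Kappa on the axis — preferences dip and rise again. Not single-peaked.
Ballot type 7 (peak Eta at position 2): ranking walks positions 2-1-3-4, expanding outward from the peak — single-peaked.
Ballot type 2 violates single-peakedness, so the profile is not single-peaked on this axis.

no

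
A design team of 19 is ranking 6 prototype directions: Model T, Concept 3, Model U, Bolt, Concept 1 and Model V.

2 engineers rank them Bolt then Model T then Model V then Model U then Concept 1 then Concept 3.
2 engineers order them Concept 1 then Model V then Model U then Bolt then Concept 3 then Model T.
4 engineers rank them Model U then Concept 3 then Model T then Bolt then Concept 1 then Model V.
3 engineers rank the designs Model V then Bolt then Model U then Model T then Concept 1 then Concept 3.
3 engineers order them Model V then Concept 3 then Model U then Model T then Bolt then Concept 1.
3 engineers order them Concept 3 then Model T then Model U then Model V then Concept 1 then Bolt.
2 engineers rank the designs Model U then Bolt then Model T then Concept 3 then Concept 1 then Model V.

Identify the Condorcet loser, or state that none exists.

Head-to-head results (19 engineers):
Model T vs Concept 3: 7 to 12, Concept 3.
Model T vs Model U: 2+3 = 5 for Model T, 14 for Model U — Model U by 14–5.
Model T vs Bolt: Model T, 10–9.
Model T vs Concept 1: Model T wins 17–2.
Model T vs Model V: 11 to 8, Model T.
Concept 3–Model U: Model U 13–6.
Concept 3 vs Bolt: Concept 3 wins 10–9.
Concept 3 vs Concept 1: 4+3+3+2 = 12 for Concept 3, 7 for Concept 1 — Concept 3 by 12–7.
Concept 3 vs Model V: Model V, 10–9.
Model U vs Bolt: Model U is ranked higher on 2+4+3+3+2 = 14 ballots, Bolt on 5. Model U wins 14–5.
Model U vs Concept 1: 2+4+3+3+3+2 = 17 for Model U, 2 for Concept 1 — Model U by 17–2.
Model U vs Model V: Model V, 10–9.
Bolt vs Concept 1: Bolt preferred on 2+4+3+3+2 = 14 ballots; Bolt wins 14–5.
Bolt vs Model V: Model V, 11–8.
Concept 1 vs Model V: 2+4+2 = 8 for Concept 1, 11 for Model V — Model V by 11–8.
Only Concept 1 has no wins; Concept 1 is the Condorcet loser.

Concept 1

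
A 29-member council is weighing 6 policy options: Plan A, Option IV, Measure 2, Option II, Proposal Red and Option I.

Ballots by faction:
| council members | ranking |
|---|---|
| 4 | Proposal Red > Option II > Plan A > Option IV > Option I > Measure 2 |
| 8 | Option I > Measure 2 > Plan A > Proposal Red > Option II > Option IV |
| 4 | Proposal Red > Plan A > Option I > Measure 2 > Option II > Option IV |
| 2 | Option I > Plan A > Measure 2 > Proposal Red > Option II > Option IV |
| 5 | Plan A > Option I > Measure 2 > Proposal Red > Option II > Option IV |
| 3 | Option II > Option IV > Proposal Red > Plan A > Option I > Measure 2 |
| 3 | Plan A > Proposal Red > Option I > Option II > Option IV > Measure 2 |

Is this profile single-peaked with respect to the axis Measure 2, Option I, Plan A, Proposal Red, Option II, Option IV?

yes

Axis positions: Measure 2=1, Option I=2, Plan A=3, Proposal Red=4, Option II=5, Option IV=6.
Faction 1 (peak Proposal Red at position 4): ranking walks positions 4-5-3-6-2-1, expanding outward from the peak — single-peaked.
Faction 2 (peak Option I at position 2): ranking walks positions 2-1-3-4-5-6, expanding outward from the peak — single-peaked.
Faction 3 (peak Proposal Red at position 4): ranking walks positions 4-3-2-1-5-6, expanding outward from the peak — single-peaked.
Faction 4 (peak Option I at position 2): ranking walks positions 2-3-1-4-5-6, expanding outward from the peak — single-peaked.
Faction 5 (peak Plan A at position 3): ranking walks positions 3-2-1-4-5-6, expanding outward from the peak — single-peaked.
Faction 6 (peak Option II at position 5): ranking walks positions 5-6-4-3-2-1, expanding outward from the peak — single-peaked.
Faction 7 (peak Plan A at position 3): ranking walks positions 3-4-2-5-6-1, expanding outward from the peak — single-peaked.
Every ranking is single-peaked on this axis.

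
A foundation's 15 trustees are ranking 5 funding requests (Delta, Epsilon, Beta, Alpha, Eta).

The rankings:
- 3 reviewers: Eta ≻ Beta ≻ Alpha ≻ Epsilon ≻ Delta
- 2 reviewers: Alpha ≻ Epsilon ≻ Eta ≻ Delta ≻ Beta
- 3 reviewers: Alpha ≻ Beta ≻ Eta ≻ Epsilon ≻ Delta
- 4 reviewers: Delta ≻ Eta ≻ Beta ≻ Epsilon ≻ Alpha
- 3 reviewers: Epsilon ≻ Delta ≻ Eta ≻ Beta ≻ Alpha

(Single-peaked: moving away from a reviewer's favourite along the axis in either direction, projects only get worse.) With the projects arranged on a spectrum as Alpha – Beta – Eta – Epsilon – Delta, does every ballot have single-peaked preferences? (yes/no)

no

Axis positions: Alpha=1, Beta=2, Eta=3, Epsilon=4, Delta=5.
Ballot type 1 (peak Eta at position 3): ranking walks positions 3-2-1-4-5, expanding outward from the peak — single-peaked.
Ballot type 2: ranking walks positions 1-4-3-5-2; Epsilon is ranked above Beta even though Beta lies between Epsilon and the peak Alpha on the axis — preferences dip and rise again. Not single-peaked.
Ballot type 3 (peak Alpha at position 1): ranking walks positions 1-2-3-4-5, expanding outward from the peak — single-peaked.
Ballot type 4: ranking walks positions 5-3-2-4-1; Eta is ranked above Epsilon even though Epsilon lies between Eta and the peak Delta on the axis — preferences dip and rise again. Not single-peaked.
Ballot type 5 (peak Epsilon at position 4): ranking walks positions 4-5-3-2-1, expanding outward from the peak — single-peaked.
Ballot type 2 violates single-peakedness, so the profile is not single-peaked on this axis.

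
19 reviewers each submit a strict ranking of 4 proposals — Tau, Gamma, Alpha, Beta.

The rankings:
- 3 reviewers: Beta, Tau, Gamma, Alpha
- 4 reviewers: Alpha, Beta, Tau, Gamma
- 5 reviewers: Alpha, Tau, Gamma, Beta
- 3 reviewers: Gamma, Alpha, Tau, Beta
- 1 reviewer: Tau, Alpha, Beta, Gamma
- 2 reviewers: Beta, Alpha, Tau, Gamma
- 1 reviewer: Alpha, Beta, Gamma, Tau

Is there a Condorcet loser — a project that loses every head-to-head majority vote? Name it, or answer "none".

Head-to-head results (19 reviewers):
Tau–Gamma: Tau 15–4.
Tau–Alpha: Alpha 15–4.
Tau vs Beta: 9 to 10, Beta.
Gamma–Alpha: Alpha 13–6.
Gamma vs Beta: Gamma preferred on 5+3 = 8 ballots; Beta wins 11–8.
Alpha vs Beta: Alpha wins 14–5.
Gamma is beaten in every head-to-head and is the Condorcet loser.

Gamma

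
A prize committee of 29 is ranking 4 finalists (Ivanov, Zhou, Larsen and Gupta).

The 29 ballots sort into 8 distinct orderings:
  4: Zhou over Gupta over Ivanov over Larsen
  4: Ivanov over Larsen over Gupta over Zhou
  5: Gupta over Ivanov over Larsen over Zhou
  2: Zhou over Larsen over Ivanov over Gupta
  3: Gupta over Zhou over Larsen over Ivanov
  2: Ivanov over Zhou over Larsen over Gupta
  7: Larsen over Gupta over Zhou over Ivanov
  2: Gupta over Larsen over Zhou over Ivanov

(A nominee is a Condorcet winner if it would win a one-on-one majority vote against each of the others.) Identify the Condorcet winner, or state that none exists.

none

Head-to-head results (29 jurors):
Ivanov vs Zhou: 4+5+2 = 11 for Ivanov, 18 for Zhou — Zhou by 18–11.
Ivanov vs Larsen: Ivanov wins 15–14.
Ivanov–Gupta: Gupta 21–8.
Zhou–Larsen: Larsen 18–11.
Zhou vs Gupta: Gupta wins 21–8.
Larsen vs Gupta: Larsen is ranked higher on 4+2+2+7 = 15 ballots, Gupta on 14. Larsen wins 15–14.
No nominee is unbeaten: Ivanov loses to Zhou; Zhou loses to Larsen; Larsen loses to Ivanov; Gupta loses to Larsen. In particular Ivanov beats Larsen beats Zhou beats Ivanov is a majority cycle — no Condorcet winner exists.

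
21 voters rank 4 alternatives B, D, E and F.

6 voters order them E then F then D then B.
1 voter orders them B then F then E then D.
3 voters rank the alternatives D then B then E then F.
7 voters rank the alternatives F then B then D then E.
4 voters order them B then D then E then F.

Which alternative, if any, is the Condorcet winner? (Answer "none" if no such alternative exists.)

Check each pair by majority over 21 ballots:
B–D: B 12–9.
B vs E: B, 15–6.
B–F: F 13–8.
D vs E: D wins 14–7.
D vs F: F, 14–7.
E–F: E 13–8.
Every alternative loses at least once (B loses to F; D loses to B; E loses to B; F loses to E). The majority relation contains the cycle B beats E beats F beats B, so there is no Condorcet winner.

none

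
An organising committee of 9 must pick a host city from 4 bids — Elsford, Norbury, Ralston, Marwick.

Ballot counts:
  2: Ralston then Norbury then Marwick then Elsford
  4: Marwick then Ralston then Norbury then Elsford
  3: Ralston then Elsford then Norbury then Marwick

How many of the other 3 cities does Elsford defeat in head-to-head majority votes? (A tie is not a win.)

0

Elsford against each rival (9 organisers):
Elsford vs Norbury: Elsford is ranked higher on 3 ballots, Norbury on 6. Norbury wins 6–3.
Elsford vs Ralston: 0 for Elsford, 9 for Ralston — Ralston by 9–0.
Elsford vs Marwick: Elsford is ranked higher on 3 ballots, Marwick on 6. Marwick wins 6–3.
Elsford beats no one; loses to Norbury, Ralston, Marwick — 0 pairwise wins.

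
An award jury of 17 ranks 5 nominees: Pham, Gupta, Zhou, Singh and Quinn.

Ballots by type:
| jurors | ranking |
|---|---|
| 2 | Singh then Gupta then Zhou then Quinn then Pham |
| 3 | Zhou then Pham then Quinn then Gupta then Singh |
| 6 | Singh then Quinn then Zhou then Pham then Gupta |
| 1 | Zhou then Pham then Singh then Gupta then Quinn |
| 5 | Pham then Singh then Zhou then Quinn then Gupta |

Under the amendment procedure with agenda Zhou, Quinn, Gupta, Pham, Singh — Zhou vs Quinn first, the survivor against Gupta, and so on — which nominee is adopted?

Round 1: Zhou vs Quinn — 11–6, Zhou advances.
Round 2: Zhou vs Gupta — 15–2, Zhou advances.
Round 3: Zhou vs Pham — 12–5, Zhou advances.
Round 4: Zhou vs Singh — 4–13, Singh advances.
The agenda winner is Singh.

Singh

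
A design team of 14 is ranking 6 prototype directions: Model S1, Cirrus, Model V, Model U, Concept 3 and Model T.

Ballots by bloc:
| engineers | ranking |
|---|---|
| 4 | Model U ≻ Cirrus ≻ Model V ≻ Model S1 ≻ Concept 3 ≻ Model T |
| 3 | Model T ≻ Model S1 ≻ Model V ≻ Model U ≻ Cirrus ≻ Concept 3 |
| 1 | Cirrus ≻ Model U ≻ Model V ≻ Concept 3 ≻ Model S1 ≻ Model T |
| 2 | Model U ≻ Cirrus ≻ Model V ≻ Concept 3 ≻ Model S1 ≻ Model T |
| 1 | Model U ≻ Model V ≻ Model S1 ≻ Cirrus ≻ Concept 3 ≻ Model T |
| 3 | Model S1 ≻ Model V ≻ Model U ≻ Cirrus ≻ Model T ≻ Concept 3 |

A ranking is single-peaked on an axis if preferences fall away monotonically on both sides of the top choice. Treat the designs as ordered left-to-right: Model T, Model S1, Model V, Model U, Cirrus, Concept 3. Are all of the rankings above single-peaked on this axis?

yes

Axis positions: Model T=1, Model S1=2, Model V=3, Model U=4, Cirrus=5, Concept 3=6.
Bloc 1 (peak Model U at position 4): ranking walks positions 4-5-3-2-6-1, expanding outward from the peak — single-peaked.
Bloc 2 (peak Model T at position 1): ranking walks positions 1-2-3-4-5-6, expanding outward from the peak — single-peaked.
Bloc 3 (peak Cirrus at position 5): ranking walks positions 5-4-3-6-2-1, expanding outward from the peak — single-peaked.
Bloc 4 (peak Model U at position 4): ranking walks positions 4-5-3-6-2-1, expanding outward from the peak — single-peaked.
Bloc 5 (peak Model U at position 4): ranking walks positions 4-3-2-5-6-1, expanding outward from the peak — single-peaked.
Bloc 6 (peak Model S1 at position 2): ranking walks positions 2-3-4-5-1-6, expanding outward from the peak — single-peaked.
Every ranking is single-peaked on this axis.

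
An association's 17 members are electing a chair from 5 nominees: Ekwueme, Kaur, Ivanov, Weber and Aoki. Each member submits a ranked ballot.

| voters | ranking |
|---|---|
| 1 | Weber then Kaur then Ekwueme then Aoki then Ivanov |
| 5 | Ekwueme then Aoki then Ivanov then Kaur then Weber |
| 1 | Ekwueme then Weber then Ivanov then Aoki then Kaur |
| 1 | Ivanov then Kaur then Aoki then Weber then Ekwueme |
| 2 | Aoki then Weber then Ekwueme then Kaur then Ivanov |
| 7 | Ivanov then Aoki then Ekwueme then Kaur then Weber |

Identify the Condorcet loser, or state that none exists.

Weber

Pairwise majorities:
Ekwueme–Kaur: Ekwueme 15–2.
Ekwueme vs Ivanov: Ekwueme is ranked higher on 1+5+1+2 = 9 ballots, Ivanov on 8. Ekwueme wins 9–8.
Ekwueme vs Weber: Ekwueme, 13–4.
Ekwueme vs Aoki: Aoki, 10–7.
Kaur vs Ivanov: Ivanov wins 14–3.
Kaur vs Weber: Kaur is ranked higher on 5+1+7 = 13 ballots, Weber on 4. Kaur wins 13–4.
Kaur vs Aoki: Kaur preferred on 1+1 = 2 ballots; Aoki wins 15–2.
Ivanov vs Weber: Ivanov wins 13–4.
Ivanov vs Aoki: Ivanov is ranked higher on 1+1+7 = 9 ballots, Aoki on 8. Ivanov wins 9–8.
Weber–Aoki: Aoki 15–2.
Weber is beaten in every head-to-head and is the Condorcet loser.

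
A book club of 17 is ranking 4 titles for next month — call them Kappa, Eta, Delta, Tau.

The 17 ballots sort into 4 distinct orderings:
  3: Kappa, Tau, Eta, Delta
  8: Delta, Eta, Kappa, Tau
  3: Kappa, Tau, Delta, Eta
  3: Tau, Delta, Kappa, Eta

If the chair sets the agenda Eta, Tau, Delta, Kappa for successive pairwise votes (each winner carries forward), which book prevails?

Round 1: Eta vs Tau — 8–9, Tau advances.
Round 2: Tau vs Delta — 9–8, Tau advances.
Round 3: Tau vs Kappa — 3–14, Kappa advances.
Kappa survives the agenda.

Kappa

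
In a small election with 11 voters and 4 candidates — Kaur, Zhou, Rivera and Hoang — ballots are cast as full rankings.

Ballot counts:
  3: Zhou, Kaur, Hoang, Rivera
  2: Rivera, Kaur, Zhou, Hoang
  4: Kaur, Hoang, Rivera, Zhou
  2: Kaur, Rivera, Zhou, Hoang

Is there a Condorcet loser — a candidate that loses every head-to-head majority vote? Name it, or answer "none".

Head-to-head results (11 voters):
Kaur vs Zhou: Kaur wins 8–3.
Kaur vs Rivera: Kaur wins 9–2.
Kaur vs Hoang: Kaur is ranked higher on 3+2+4+2 = 11 ballots, Hoang on 0. Kaur wins 11–0.
Zhou vs Rivera: Zhou is ranked higher on 3 ballots, Rivera on 8. Rivera wins 8–3.
Zhou vs Hoang: 3+2+2 = 7 for Zhou, 4 for Hoang — Zhou by 7–4.
Rivera–Hoang: Hoang 7–4.
Every candidate wins at least one matchup (Kaur beats Zhou; Zhou beats Hoang; Rivera beats Zhou; Hoang beats Rivera), so there is no Condorcet loser.

none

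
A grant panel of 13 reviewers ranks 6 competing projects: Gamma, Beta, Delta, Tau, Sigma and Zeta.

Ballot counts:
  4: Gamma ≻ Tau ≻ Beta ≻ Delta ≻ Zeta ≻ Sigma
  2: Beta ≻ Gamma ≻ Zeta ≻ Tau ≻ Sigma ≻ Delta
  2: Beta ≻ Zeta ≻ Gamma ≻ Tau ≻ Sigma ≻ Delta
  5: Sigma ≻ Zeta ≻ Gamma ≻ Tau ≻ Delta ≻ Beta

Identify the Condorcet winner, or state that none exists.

none

Pairwise majorities:
Gamma vs Beta: 4+5 = 9 for Gamma, 4 for Beta — Gamma by 9–4.
Gamma vs Delta: Gamma wins 13–0.
Gamma vs Tau: Gamma wins 13–0.
Gamma vs Sigma: Gamma is ranked higher on 4+2+2 = 8 ballots, Sigma on 5. Gamma wins 8–5.
Gamma vs Zeta: 6 to 7, Zeta.
Beta vs Delta: 4+2+2 = 8 for Beta, 5 for Delta — Beta by 8–5.
Beta vs Tau: Tau, 9–4.
Beta–Sigma: Beta 8–5.
Beta vs Zeta: Beta wins 8–5.
Delta vs Tau: Tau wins 13–0.
Delta vs Sigma: 4 for Delta, 9 for Sigma — Sigma by 9–4.
Delta vs Zeta: 4 to 9, Zeta.
Tau vs Sigma: Tau preferred on 4+2+2 = 8 ballots; Tau wins 8–5.
Tau vs Zeta: Tau is ranked higher on 4 ballots, Zeta on 9. Zeta wins 9–4.
Sigma vs Zeta: Zeta, 8–5.
Each project drops at least one matchup (Gamma loses to Zeta; Beta loses to Gamma; Delta loses to Gamma; Tau loses to Gamma; Sigma loses to Gamma; Zeta loses to Beta); the cycle Gamma > Beta > Zeta > Gamma rules out a Condorcet winner.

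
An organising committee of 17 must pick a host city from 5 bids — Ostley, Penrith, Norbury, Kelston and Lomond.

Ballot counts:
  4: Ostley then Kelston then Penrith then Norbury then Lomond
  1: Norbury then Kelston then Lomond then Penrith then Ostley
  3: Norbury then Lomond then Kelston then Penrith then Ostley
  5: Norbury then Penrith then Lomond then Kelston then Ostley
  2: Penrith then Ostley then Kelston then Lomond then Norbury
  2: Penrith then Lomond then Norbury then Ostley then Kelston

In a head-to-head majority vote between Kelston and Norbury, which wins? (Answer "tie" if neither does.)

Norbury

Ballots ranking Kelston above Norbury: 4 + 2 = 6.
Ballots ranking Norbury above Kelston: 17 − 6 = 11.
Norbury wins the head-to-head 11–6.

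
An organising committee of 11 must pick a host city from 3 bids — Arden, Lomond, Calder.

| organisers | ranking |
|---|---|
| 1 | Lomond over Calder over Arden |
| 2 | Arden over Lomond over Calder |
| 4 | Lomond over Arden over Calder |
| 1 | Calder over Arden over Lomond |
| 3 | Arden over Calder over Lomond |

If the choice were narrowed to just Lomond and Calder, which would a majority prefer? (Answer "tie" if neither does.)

Ballots ranking Lomond above Calder: 1 + 2 + 4 = 7.
Ballots ranking Calder above Lomond: 11 − 7 = 4.
Lomond wins the head-to-head 7–4.

Lomond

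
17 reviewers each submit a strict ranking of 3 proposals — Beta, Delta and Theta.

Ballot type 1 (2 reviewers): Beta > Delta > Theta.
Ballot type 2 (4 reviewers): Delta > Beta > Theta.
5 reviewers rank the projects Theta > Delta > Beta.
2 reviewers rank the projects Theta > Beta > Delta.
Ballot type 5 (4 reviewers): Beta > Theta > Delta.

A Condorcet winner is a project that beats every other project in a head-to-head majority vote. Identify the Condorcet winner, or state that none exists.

none

Pairwise majorities:
Beta vs Delta: Beta is ranked higher on 2+2+4 = 8 ballots, Delta on 9. Delta wins 9–8.
Beta–Theta: Beta 10–7.
Delta vs Theta: Theta wins 11–6.
Each project drops at least one matchup (Beta loses to Delta; Delta loses to Theta; Theta loses to Beta); the cycle Beta > Theta > Delta > Beta rules out a Condorcet winner.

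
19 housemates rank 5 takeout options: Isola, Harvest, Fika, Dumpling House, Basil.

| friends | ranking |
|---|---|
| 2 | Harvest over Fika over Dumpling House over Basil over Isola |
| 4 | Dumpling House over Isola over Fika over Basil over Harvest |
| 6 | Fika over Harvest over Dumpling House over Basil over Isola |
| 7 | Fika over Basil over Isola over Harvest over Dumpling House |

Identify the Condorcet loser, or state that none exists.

none

Pairwise majorities:
Isola–Harvest: Isola 11–8.
Isola vs Fika: 4 for Isola, 15 for Fika — Fika by 15–4.
Isola vs Dumpling House: Dumpling House wins 12–7.
Isola vs Basil: 4 for Isola, 15 for Basil — Basil by 15–4.
Harvest vs Fika: Harvest preferred on 2 ballots; Fika wins 17–2.
Harvest vs Dumpling House: Harvest is ranked higher on 2+6+7 = 15 ballots, Dumpling House on 4. Harvest wins 15–4.
Harvest vs Basil: Basil, 11–8.
Fika–Dumpling House: Fika 15–4.
Fika vs Basil: Fika wins 19–0.
Dumpling House vs Basil: 2+4+6 = 12 for Dumpling House, 7 for Basil — Dumpling House by 12–7.
Each restaurant has at least one pairwise win (Isola beats Harvest; Harvest beats Dumpling House; Fika beats Isola; Dumpling House beats Isola; Basil beats Isola) — no Condorcet loser.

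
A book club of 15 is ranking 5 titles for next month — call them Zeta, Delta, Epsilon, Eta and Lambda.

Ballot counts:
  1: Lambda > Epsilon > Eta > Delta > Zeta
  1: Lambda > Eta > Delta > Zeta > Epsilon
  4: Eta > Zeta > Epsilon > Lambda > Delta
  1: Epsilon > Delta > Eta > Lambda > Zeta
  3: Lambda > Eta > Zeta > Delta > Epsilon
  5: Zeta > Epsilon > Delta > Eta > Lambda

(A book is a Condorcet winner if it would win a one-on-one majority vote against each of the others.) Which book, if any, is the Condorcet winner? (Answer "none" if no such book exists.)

Pairwise majorities:
Zeta vs Delta: Zeta, 12–3.
Zeta vs Epsilon: Zeta wins 13–2.
Zeta–Eta: Eta 10–5.
Zeta–Lambda: Zeta 9–6.
Delta–Epsilon: Epsilon 11–4.
Delta vs Eta: Eta, 9–6.
Delta vs Lambda: Lambda, 9–6.
Epsilon vs Eta: Eta, 8–7.
Epsilon–Lambda: Epsilon 10–5.
Eta vs Lambda: Eta, 10–5.
Only Eta has no losses; Eta is the Condorcet winner.

Eta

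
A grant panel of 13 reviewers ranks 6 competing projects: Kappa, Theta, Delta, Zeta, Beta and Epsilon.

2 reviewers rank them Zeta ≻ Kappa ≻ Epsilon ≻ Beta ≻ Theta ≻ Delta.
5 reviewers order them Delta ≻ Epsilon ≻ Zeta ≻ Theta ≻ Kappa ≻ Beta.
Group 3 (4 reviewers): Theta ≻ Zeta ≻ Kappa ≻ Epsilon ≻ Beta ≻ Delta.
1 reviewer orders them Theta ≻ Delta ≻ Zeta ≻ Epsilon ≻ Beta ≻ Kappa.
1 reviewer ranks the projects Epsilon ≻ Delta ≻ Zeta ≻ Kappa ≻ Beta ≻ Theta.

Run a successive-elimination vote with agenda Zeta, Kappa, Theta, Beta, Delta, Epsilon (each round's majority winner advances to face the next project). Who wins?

Epsilon

Round 1: Zeta vs Kappa — 13–0, Zeta advances.
Round 2: Zeta vs Theta — 8–5, Zeta advances.
Round 3: Zeta vs Beta — 13–0, Zeta advances.
Round 4: Zeta vs Delta — 6–7, Delta advances.
Round 5: Delta vs Epsilon — 6–7, Epsilon advances.
Epsilon survives the agenda.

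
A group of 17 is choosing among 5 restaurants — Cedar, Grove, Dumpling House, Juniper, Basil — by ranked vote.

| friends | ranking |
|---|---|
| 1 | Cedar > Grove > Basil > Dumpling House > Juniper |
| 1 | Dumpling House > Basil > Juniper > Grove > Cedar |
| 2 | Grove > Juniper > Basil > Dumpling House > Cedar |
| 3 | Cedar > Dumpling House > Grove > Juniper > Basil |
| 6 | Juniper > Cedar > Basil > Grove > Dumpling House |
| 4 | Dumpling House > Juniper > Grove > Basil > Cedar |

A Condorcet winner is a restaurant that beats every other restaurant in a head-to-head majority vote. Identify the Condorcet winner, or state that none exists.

Pairwise majorities:
Cedar vs Grove: Cedar is ranked higher on 1+3+6 = 10 ballots, Grove on 7. Cedar wins 10–7.
Cedar vs Dumpling House: Cedar wins 10–7.
Cedar vs Juniper: Juniper, 13–4.
Cedar vs Basil: 1+3+6 = 10 for Cedar, 7 for Basil — Cedar by 10–7.
Grove vs Dumpling House: 9 to 8, Grove.
Grove vs Juniper: 6 to 11, Juniper.
Grove vs Basil: 1+2+3+4 = 10 for Grove, 7 for Basil — Grove by 10–7.
Dumpling House–Juniper: Dumpling House 9–8.
Dumpling House vs Basil: Basil, 9–8.
Juniper–Basil: Juniper 15–2.
No restaurant is unbeaten: Cedar loses to Juniper; Grove loses to Cedar; Dumpling House loses to Cedar; Juniper loses to Dumpling House; Basil loses to Cedar. In particular Cedar beats Dumpling House beats Juniper beats Cedar is a majority cycle — no Condorcet winner exists.

none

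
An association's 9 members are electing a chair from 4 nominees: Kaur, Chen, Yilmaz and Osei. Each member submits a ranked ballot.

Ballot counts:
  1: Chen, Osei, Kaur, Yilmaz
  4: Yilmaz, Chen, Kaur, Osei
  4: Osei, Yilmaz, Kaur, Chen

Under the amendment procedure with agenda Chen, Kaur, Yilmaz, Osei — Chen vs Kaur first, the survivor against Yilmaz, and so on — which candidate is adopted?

Osei

Round 1: Chen vs Kaur — 5–4, Chen advances.
Round 2: Chen vs Yilmaz — 1–8, Yilmaz advances.
Round 3: Yilmaz vs Osei — 4–5, Osei advances.
Osei survives the agenda.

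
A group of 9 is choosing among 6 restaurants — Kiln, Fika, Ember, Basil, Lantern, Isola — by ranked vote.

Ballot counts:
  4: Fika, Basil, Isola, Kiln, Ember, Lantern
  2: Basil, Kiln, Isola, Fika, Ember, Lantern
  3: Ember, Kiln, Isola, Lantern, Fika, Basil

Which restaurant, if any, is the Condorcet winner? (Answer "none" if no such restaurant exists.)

none

Pairwise majorities:
Kiln vs Fika: Kiln preferred on 2+3 = 5 ballots; Kiln wins 5–4.
Kiln vs Ember: Kiln is ranked higher on 4+2 = 6 ballots, Ember on 3. Kiln wins 6–3.
Kiln vs Basil: Kiln is ranked higher on 3 ballots, Basil on 6. Basil wins 6–3.
Kiln vs Lantern: Kiln is ranked higher on 4+2+3 = 9 ballots, Lantern on 0. Kiln wins 9–0.
Kiln vs Isola: 2+3 = 5 for Kiln, 4 for Isola — Kiln by 5–4.
Fika vs Ember: Fika is ranked higher on 4+2 = 6 ballots, Ember on 3. Fika wins 6–3.
Fika vs Basil: 7 to 2, Fika.
Fika vs Lantern: Fika preferred on 4+2 = 6 ballots; Fika wins 6–3.
Fika vs Isola: Fika preferred on 4 ballots; Isola wins 5–4.
Ember vs Basil: Ember preferred on 3 ballots; Basil wins 6–3.
Ember vs Lantern: 4+2+3 = 9 for Ember, 0 for Lantern — Ember by 9–0.
Ember vs Isola: Ember preferred on 3 ballots; Isola wins 6–3.
Basil vs Lantern: 4+2 = 6 for Basil, 3 for Lantern — Basil by 6–3.
Basil vs Isola: 4+2 = 6 for Basil, 3 for Isola — Basil by 6–3.
Lantern vs Isola: 0 to 9, Isola.
Every restaurant loses at least once (Kiln loses to Basil; Fika loses to Kiln; Ember loses to Kiln; Basil loses to Fika; Lantern loses to Kiln; Isola loses to Kiln). The majority relation contains the cycle Kiln beats Fika beats Basil beats Kiln, so there is no Condorcet winner.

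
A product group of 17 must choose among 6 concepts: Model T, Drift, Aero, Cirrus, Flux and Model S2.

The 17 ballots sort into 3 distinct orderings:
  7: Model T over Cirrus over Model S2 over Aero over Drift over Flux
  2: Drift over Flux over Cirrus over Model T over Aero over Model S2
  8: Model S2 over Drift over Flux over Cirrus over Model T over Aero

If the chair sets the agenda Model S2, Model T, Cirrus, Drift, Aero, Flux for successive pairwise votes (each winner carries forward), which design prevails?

Round 1: Model S2 vs Model T — 8–9, Model T advances.
Round 2: Model T vs Cirrus — 7–10, Cirrus advances.
Round 3: Cirrus vs Drift — 7–10, Drift advances.
Round 4: Drift vs Aero — 10–7, Drift advances.
Round 5: Drift vs Flux — 17–0, Drift advances.
Drift survives the agenda.

Drift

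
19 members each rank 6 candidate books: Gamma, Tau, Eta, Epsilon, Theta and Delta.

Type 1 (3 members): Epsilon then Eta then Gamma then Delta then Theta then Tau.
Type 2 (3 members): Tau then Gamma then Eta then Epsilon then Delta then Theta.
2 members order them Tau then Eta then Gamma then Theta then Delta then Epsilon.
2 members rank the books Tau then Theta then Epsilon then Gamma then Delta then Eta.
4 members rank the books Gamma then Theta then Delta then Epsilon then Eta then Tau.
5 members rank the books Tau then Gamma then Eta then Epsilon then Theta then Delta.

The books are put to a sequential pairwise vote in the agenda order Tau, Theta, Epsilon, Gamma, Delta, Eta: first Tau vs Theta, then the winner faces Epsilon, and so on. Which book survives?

Round 1: Tau vs Theta — 12–7, Tau advances.
Round 2: Tau vs Epsilon — 12–7, Tau advances.
Round 3: Tau vs Gamma — 12–7, Tau advances.
Round 4: Tau vs Delta — 12–7, Tau advances.
Round 5: Tau vs Eta — 12–7, Tau advances.
The agenda winner is Tau.

Tau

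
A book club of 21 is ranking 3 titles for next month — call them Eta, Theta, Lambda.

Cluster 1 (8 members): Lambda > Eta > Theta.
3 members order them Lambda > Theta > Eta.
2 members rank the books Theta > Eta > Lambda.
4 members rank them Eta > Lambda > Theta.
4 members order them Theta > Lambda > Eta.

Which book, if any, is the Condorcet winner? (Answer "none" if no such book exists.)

Head-to-head results (21 members):
Eta vs Theta: Eta wins 12–9.
Eta vs Lambda: Lambda wins 15–6.
Theta vs Lambda: Lambda, 15–6.
Lambda defeats every rival head-to-head and is the Condorcet winner.

Lambda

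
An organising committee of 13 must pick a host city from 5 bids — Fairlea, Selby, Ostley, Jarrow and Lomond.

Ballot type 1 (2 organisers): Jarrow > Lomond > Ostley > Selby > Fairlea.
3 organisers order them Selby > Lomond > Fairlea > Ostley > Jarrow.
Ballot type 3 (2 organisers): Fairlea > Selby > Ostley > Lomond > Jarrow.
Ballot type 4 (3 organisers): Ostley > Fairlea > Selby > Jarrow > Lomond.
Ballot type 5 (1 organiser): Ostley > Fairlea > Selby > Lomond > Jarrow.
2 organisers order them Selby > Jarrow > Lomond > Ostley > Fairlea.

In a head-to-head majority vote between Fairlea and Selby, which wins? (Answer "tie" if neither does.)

Selby

Ballots ranking Fairlea above Selby: 2 + 3 + 1 = 6.
Ballots ranking Selby above Fairlea: 13 − 6 = 7.
Selby wins the head-to-head 7–6.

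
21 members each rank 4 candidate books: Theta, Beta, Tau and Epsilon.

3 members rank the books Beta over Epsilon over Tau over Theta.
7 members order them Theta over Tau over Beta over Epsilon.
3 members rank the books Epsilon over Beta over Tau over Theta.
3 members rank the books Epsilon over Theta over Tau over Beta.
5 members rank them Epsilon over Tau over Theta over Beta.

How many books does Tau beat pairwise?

Tau against each rival (21 members):
Tau vs Theta: Tau preferred on 3+3+5 = 11 ballots; Tau wins 11–10.
Tau vs Beta: 7+3+5 = 15 for Tau, 6 for Beta — Tau by 15–6.
Tau vs Epsilon: 7 for Tau, 14 for Epsilon — Epsilon by 14–7.
Tau beats Theta, Beta; loses to Epsilon — 2 pairwise wins.

2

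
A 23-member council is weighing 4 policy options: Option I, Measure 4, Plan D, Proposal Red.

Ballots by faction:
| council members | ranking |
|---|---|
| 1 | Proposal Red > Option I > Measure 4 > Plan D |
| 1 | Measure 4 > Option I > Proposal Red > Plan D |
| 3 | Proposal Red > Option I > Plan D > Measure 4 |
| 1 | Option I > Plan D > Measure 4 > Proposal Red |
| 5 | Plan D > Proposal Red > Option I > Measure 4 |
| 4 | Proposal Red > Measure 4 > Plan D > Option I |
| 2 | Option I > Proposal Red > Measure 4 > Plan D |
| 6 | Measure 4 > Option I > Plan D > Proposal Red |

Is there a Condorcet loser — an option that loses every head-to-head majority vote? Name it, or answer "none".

none

Head-to-head results (23 council members):
Option I–Measure 4: Option I 12–11.
Option I vs Plan D: Option I, 14–9.
Option I–Proposal Red: Proposal Red 13–10.
Measure 4 vs Plan D: Measure 4 preferred on 1+1+4+2+6 = 14 ballots; Measure 4 wins 14–9.
Measure 4 vs Proposal Red: Measure 4 is ranked higher on 1+1+6 = 8 ballots, Proposal Red on 15. Proposal Red wins 15–8.
Plan D vs Proposal Red: Plan D, 12–11.
Every option wins at least one matchup (Option I beats Measure 4; Measure 4 beats Plan D; Plan D beats Proposal Red; Proposal Red beats Option I), so there is no Condorcet loser.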